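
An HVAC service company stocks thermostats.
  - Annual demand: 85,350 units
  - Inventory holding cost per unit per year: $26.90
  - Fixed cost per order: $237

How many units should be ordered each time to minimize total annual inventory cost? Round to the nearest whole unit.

Optimal lot size Q* = (2 × 85,350 × $237 / $26.9)^½ ≈ 1,226.35

1,226 units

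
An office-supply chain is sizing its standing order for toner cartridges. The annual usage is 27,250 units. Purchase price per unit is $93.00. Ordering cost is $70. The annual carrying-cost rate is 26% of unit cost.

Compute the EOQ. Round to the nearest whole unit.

397 units

Holding cost per unit per year: H = 26% × $93 = $24.1800
Q* = √(2·D·S / H) = √(2·27,250·70 / 24.18) = √157,775.0 ≈ 397.21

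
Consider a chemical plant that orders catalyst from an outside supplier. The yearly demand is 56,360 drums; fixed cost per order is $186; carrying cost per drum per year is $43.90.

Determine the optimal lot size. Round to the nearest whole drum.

691 drums

Q* = √(2·D·S / H) = √(2·56,360·186 / 43.9) = √477,583.6 ≈ 691.07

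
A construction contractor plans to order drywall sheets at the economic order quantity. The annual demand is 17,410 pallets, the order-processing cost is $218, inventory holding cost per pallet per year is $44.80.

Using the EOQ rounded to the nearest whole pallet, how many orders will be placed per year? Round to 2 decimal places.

42.26 orders per year

Q* = √(2·D·S / H) = √(2·17,410·218 / 44.8) = √169,436.6 ≈ 411.63 → Q = 412
N = D/Q = 17,410/412 ≈ 42.257 orders/yr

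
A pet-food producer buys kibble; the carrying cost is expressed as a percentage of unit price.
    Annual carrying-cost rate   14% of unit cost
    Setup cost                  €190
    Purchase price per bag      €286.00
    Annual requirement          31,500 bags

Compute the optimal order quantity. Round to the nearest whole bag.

Holding cost per bag per year: H = 14% × €286 = €40.0400
2DS/H = 2·31,500·190/40.04 = 298,951.05
EOQ = √298,951.05 ≈ 546.76

547 bags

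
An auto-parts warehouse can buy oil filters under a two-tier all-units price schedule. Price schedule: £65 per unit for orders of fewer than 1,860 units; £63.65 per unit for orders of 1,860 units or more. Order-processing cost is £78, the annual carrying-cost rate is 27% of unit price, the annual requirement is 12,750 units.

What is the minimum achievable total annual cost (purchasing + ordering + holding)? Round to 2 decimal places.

H₁ = 27%×£65 = £17.5500;  H₂ = 27%×£63.65 = £17.1855
EOQ₁ = √(2×12,750×78/17.5500) = 336.65  (< 1,860, feasible at tier 1)
EOQ₂ = √(2×12,750×78/17.1855) = 340.20  (< 1,860 → use Q = 1,860 at tier-2 price)
TC(tier 1 (EOQ₁), Q≈336.7) = £834,658.21
TC(tier 2, Q≈1,860.0) = £828,054.69
Minimum at tier 2: £828,054.69

£828,054.69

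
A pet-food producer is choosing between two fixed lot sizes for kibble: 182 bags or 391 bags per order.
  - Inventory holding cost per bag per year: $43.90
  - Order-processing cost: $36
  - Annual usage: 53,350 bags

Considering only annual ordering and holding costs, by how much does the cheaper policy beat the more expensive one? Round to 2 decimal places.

$1,053.18

TC(Q) = (D/Q)S + (Q/2)H
TC(182) = (53,350/182)×36 + (182/2)×43.9 = $14,547.65
TC(391) = (53,350/391)×36 + (391/2)×43.9 = $13,494.47
Lots of 391 are cheaper by $1,053.18.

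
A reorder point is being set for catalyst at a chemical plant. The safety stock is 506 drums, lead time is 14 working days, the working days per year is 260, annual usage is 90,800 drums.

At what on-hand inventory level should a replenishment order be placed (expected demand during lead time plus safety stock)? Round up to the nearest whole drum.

5,396 drums

Daily demand d = 90,800 / 260 = 349.231 drums/day
Demand during lead time = 349.231 × 14 = 4,889.23
Reorder point = 4,889.23 + 506 = 5,395.23 → round up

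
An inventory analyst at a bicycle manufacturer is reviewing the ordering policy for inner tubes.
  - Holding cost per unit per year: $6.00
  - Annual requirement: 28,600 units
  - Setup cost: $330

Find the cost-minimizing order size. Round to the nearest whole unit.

1,774 units

Optimal lot size Q* = (2 × 28,600 × $330 / $6)^½ ≈ 1,773.70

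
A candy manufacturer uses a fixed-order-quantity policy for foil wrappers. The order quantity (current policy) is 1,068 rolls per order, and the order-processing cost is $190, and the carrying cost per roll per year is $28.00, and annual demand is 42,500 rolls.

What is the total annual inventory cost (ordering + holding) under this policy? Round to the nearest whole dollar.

$22,513

Orders/yr = 42,500/1,068 = 39.794; ordering cost = 39.794 × $190 = $7,560.86
Average inventory = 1,068/2 = 534; holding cost = 534 × $28 = $14,952.00
Total = $7,560.86 + $14,952.00 = $22,512.86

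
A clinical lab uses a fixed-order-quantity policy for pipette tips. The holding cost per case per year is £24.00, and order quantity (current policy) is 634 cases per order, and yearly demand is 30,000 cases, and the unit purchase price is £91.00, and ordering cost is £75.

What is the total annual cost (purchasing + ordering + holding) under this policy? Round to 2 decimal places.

Ordering: D/Q × S = 30,000/634 × £75 = £3,548.90
Holding:  Q/2 × H = 634/2 × £24 = £7,608.00
Purchase cost = D·C = 30,000 × 91 = £2,730,000.00
Total = £3,548.90 + £7,608.00 + £2,730,000.00 = £2,741,156.90

£2,741,156.90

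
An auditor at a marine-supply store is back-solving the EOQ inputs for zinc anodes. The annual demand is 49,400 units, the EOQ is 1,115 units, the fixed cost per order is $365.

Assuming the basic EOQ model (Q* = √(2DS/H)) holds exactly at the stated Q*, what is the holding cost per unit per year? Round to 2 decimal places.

$29.01

EOQ relation: Q² = 2DS/H, so rearrange for the unknown.
H = 2DS / Q² = 2 × 49,400 × 365 / 1,115² = 29.0068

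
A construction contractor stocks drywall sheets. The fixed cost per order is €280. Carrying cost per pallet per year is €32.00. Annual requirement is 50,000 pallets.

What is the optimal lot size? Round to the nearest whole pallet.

Optimal lot size Q* = (2 × 50,000 × €280 / €32)^½ ≈ 935.41

935 pallets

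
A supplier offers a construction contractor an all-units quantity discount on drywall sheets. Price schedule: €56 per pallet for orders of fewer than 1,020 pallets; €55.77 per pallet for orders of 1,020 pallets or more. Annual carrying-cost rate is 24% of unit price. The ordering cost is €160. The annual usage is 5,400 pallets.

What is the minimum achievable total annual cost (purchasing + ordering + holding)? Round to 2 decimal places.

€307,219.16

H₁ = 24%×€56 = €13.4400;  H₂ = 24%×€55.77 = €13.3848
EOQ₁ = √(2×5,400×160/13.4400) = 358.57  (< 1,020, feasible at tier 1)
EOQ₂ = √(2×5,400×160/13.3848) = 359.31  (< 1,020 → use Q = 1,020 at tier-2 price)
TC(tier 1 (EOQ₁), Q≈358.6) = €307,219.16
TC(tier 2, Q≈1,020.0) = €308,831.31
Minimum at tier 1 (EOQ₁): €307,219.16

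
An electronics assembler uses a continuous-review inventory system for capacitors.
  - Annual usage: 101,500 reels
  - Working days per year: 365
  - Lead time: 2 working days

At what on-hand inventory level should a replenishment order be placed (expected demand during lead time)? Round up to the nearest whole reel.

Daily demand d = 101,500 / 365 = 278.082 reels/day
Demand during lead time = 278.082 × 2 = 556.16
Reorder point = 556.16 → round up

557 reels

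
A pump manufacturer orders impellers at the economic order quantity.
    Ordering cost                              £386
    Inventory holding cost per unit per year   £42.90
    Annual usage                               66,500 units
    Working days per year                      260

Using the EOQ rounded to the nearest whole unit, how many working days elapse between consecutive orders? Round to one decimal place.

Optimal lot size Q* = (2 × 66,500 × £386 / £42.9)^½ ≈ 1,093.93 → Q = 1,094 units
T = Q/D × 260 days = 1,094/66,500 × 260 = 4.277 days

4.3 days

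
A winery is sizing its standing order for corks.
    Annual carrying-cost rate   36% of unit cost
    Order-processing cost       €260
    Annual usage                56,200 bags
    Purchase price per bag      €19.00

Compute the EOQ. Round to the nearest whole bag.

2,067 bags

Holding cost per bag per year: H = 36% × €19 = €6.8400
EOQ = √(2DS/H) = √(2 × 56,200 × 260 / 6.84)
    = √(4,272,514.62) ≈ 2,067.01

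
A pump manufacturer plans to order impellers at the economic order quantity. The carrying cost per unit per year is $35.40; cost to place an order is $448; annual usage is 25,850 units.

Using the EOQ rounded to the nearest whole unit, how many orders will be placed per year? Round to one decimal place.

32.0 orders per year

Q* = √(2·D·S / H) = √(2·25,850·448 / 35.4) = √654,282.5 ≈ 808.88 → Q = 809
Orders per year = D/Q = 25,850 / 809 = 31.953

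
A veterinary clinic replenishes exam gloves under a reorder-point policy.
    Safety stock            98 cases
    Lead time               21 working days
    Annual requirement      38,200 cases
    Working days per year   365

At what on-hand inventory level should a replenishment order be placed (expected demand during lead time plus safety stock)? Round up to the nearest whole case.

2,296 cases

Daily demand d = 38,200 / 365 = 104.658 cases/day
Demand during lead time = 104.658 × 21 = 2,197.81
Reorder point = 2,197.81 + 98 = 2,295.81 → round up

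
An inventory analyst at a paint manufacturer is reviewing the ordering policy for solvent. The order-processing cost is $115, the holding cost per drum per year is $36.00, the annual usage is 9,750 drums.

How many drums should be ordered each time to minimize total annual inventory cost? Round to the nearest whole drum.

250 drums

EOQ = √(2DS/H) = √(2 × 9,750 × 115 / 36)
    = √(62,291.67) ≈ 249.58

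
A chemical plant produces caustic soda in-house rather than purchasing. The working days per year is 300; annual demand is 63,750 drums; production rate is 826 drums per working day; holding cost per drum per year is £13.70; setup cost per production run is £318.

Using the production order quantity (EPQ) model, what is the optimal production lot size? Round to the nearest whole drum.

d = 63,750/300 = 212.5000 drums/day;  effective holding cost H(1 − d/p) = 13.7·(1 − 212.5000/826) = 10.17548
Q* = √(2DS / H_eff) = √(2·63,750·318 / 10.17548) ≈ 1,996.14

1,996 drums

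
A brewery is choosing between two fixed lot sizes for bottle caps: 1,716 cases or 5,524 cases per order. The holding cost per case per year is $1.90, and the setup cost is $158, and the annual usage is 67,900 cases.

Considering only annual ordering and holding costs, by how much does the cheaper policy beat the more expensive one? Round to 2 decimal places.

For each Q, cost = (D/Q)·S + (Q/2)·H.
TC(1,716) = (67,900/1,716)×158 + (1,716/2)×1.9 = $7,882.06
TC(5,524) = (67,900/5,524)×158 + (5,524/2)×1.9 = $7,189.91
Cheaper: Q = 5,524.  Difference = $692.16

$692.16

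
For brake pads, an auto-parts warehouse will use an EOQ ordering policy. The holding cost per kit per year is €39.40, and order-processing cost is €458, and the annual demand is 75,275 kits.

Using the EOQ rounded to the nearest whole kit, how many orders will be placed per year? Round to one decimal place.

EOQ = √(2DS/H) = √(2 × 75,275 × 458 / 39.4)
    = √(1,750,048.22) ≈ 1,322.89 → Q = 1,323
Orders per year = D/Q = 75,275 / 1,323 = 56.897

56.9 orders per year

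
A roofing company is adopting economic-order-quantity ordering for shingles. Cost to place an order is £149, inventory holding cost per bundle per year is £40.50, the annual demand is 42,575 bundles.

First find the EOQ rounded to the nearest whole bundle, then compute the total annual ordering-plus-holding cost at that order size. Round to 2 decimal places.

Optimal lot size Q* = (2 × 42,575 × £149 / £40.5)^½ ≈ 559.70 → Q = 560 bundles
Ordering: D/Q × S = 42,575/560 × £149 = £11,327.99
Holding:  Q/2 × H = 560/2 × £40.5 = £11,340.00
Total = £11,327.99 + £11,340.00 = £22,667.99

£22,667.99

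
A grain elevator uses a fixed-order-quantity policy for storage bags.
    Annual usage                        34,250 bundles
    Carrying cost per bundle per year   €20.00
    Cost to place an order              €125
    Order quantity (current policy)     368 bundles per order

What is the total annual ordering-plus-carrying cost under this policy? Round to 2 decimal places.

€15,313.83

Ordering: D/Q × S = 34,250/368 × €125 = €11,633.83
Holding:  Q/2 × H = 368/2 × €20 = €3,680.00
Total = €11,633.83 + €3,680.00 = €15,313.83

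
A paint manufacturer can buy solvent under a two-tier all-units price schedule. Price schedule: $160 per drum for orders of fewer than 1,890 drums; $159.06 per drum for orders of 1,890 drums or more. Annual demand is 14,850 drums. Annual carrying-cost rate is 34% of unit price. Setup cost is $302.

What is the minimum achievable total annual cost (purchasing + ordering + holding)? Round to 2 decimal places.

$2,398,089.26

H₁ = 34%×$160 = $54.4000;  H₂ = 34%×$159.06 = $54.0804
EOQ₁ = √(2×14,850×302/54.4000) = 406.05  (< 1,890, feasible at tier 1)
EOQ₂ = √(2×14,850×302/54.0804) = 407.25  (< 1,890 → use Q = 1,890 at tier-2 price)
TC(tier 1 (EOQ₁), Q≈406.1) = $2,398,089.26
TC(tier 2, Q≈1,890.0) = $2,415,519.84
Minimum at tier 1 (EOQ₁): $2,398,089.26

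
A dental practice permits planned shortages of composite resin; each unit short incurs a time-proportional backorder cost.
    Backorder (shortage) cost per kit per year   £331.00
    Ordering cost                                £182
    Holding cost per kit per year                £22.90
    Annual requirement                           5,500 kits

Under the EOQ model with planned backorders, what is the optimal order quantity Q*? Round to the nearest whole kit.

306 kits

Basic EOQ = √(2·5,500·182/22.9) = 295.675
Backorder adjustment √((H+b)/b) = √((22.9+331)/331) = 1.0340
Q* = 295.675 × 1.0340 ≈ 305.73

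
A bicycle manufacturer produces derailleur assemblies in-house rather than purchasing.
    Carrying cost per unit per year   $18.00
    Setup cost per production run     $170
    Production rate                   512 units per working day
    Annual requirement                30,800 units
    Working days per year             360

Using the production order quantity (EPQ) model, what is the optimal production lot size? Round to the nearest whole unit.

836 units

d = 30,800/360 = 85.5556 units/day;  effective holding cost H(1 − d/p) = 18·(1 − 85.5556/512) = 14.99219
Q* = √(2DS / H_eff) = √(2·30,800·170 / 14.99219) ≈ 835.76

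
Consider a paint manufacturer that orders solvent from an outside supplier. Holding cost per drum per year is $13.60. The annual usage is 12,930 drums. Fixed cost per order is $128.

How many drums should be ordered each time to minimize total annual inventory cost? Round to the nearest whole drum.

493 drums

2DS/H = 2·12,930·128/13.6 = 243,388.24
EOQ = √243,388.24 ≈ 493.34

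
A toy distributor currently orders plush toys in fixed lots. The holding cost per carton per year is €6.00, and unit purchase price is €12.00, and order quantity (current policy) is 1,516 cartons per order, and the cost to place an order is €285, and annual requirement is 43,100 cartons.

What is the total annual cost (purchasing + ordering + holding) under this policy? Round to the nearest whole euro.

Orders/yr = 43,100/1,516 = 28.430; ordering cost = 28.430 × €285 = €8,102.57
Average inventory = 1,516/2 = 758; holding cost = 758 × €6 = €4,548.00
Purchase cost = D·C = 43,100 × 12 = €517,200.00
Total = €8,102.57 + €4,548.00 + €517,200.00 = €529,850.57

€529,851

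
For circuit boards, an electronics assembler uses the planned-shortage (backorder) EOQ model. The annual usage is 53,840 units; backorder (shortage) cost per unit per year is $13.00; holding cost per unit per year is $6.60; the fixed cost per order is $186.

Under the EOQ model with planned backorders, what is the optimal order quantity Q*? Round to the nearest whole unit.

2,139 units

Basic EOQ = √(2·53,840·186/6.6) = 1,742.016
Backorder adjustment √((H+b)/b) = √((6.6+13)/13) = 1.2279
Q* = 1,742.016 × 1.2279 ≈ 2,138.99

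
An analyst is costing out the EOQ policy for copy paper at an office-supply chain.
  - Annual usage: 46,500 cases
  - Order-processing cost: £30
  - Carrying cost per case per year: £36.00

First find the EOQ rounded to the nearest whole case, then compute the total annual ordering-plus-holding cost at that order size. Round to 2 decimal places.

EOQ = √(2DS/H) = √(2 × 46,500 × 30 / 36)
    = √(77,500.00) ≈ 278.39 → Q = 278 cases
Annual ordering cost = (D/Q)·S = (46,500/278) × 30 = £5,017.99
Annual holding cost  = (Q/2)·H = (278/2) × 36 = £5,004.00
Total = £5,017.99 + £5,004.00 = £10,021.99

£10,021.99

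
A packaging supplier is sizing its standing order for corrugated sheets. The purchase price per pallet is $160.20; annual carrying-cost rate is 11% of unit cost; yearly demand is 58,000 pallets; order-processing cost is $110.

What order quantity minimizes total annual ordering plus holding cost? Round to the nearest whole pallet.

851 pallets

Holding cost per pallet per year: H = 11% × $160.2 = $17.6220
2DS/H = 2·58,000·110/17.622 = 724,094.88
EOQ = √724,094.88 ≈ 850.94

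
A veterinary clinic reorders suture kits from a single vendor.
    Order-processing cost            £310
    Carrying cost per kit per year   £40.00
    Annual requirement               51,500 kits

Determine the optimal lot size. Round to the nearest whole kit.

893 kits

Q* = √(2·D·S / H) = √(2·51,500·310 / 40) = √798,250.0 ≈ 893.45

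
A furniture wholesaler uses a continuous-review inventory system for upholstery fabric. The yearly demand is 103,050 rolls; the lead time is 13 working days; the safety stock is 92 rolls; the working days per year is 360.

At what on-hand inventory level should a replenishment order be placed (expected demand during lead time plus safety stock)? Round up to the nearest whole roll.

3,814 rolls

Daily demand d = 103,050 / 360 = 286.250 rolls/day
Demand during lead time = 286.250 × 13 = 3,721.25
Reorder point = 3,721.25 + 92 = 3,813.25 → round up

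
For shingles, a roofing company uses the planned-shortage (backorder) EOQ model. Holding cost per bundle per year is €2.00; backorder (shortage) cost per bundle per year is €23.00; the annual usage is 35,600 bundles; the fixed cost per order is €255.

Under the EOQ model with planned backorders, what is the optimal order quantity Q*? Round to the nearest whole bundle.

3,141 bundles

Q* = √(2DS/H) · √((H + b)/b)
   = √(2 × 35,600 × 255 / 2) · √((2 + 23) / 23)
   = 3,012.972 × 1.0426 ≈ 3,141.24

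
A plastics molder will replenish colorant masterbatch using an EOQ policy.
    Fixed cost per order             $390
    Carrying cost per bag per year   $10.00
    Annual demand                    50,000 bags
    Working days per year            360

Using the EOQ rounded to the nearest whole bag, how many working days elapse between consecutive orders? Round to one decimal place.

14.2 days

2DS/H = 2·50,000·390/10 = 3,900,000.00
EOQ = √3,900,000.00 ≈ 1,974.84 → Q = 1,975 bags
Cycle time = (working days × Q)/D = (360 × 1,975) / 50,000 = 14.220 days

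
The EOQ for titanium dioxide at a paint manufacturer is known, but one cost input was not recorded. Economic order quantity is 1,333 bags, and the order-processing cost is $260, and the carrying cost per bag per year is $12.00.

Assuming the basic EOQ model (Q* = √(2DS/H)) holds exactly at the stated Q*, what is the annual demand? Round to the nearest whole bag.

41,005 bags per year

Since Q* = (2DS/H)^½, squaring gives Q*²·H = 2DS.
D = Q²H / (2S) = 1,333² × 12 / (2 × 260) = 41,005.13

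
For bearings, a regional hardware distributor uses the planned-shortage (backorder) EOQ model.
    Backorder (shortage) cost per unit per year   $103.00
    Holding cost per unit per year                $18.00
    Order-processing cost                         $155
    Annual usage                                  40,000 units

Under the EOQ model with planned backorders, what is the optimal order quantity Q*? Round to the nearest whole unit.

Q* = √(2DS/H) · √((H + b)/b)
   = √(2 × 40,000 × 155 / 18) · √((18 + 103) / 103)
   = 829.993 × 1.0839 ≈ 899.60

900 units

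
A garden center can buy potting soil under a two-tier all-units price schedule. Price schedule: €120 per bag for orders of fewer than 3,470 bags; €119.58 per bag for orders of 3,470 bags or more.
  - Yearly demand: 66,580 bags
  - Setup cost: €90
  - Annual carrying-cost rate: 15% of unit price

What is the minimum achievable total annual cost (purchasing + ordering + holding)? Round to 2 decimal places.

€7,994,483.95

H₁ = 15%×€120 = €18.0000;  H₂ = 15%×€119.58 = €17.9370
EOQ₁ = √(2×66,580×90/18.0000) = 815.97  (< 3,470, feasible at tier 1)
EOQ₂ = √(2×66,580×90/17.9370) = 817.40  (< 3,470 → use Q = 3,470 at tier-2 price)
TC(tier 1 (EOQ₁), Q≈816.0) = €8,004,287.38
TC(tier 2, Q≈3,470.0) = €7,994,483.95
Minimum at tier 2: €7,994,483.95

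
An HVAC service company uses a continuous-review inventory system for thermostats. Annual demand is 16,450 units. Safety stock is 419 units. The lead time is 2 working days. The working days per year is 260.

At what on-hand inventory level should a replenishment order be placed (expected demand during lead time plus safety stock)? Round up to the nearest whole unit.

Daily demand d = 16,450 / 260 = 63.269 units/day
Demand during lead time = 63.269 × 2 = 126.54
Reorder point = 126.54 + 419 = 545.54 → round up

546 units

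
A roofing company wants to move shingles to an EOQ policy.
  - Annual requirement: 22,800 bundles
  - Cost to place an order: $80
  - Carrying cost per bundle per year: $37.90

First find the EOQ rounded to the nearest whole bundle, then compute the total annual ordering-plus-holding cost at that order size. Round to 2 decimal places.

Q* = √(2·D·S / H) = √(2·22,800·80 / 37.9) = √96,253.3 ≈ 310.25 → Q = 310 bundles
Orders/yr = 22,800/310 = 73.548; ordering cost = 73.548 × $80 = $5,883.87
Average inventory = 310/2 = 155; holding cost = 155 × $37.9 = $5,874.50
Total = $5,883.87 + $5,874.50 = $11,758.37

$11,758.37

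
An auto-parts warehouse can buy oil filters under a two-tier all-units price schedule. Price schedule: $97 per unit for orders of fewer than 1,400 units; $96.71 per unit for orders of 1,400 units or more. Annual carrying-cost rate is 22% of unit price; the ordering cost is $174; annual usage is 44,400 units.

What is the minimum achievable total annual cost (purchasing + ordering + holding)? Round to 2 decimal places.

$4,314,335.63

H₁ = 22%×$97 = $21.3400;  H₂ = 22%×$96.71 = $21.2762
EOQ₁ = √(2×44,400×174/21.3400) = 850.91  (< 1,400, feasible at tier 1)
EOQ₂ = √(2×44,400×174/21.2762) = 852.19  (< 1,400 → use Q = 1,400 at tier-2 price)
TC(tier 1 (EOQ₁), Q≈850.9) = $4,324,958.43
TC(tier 2, Q≈1,400.0) = $4,314,335.63
Minimum at tier 2: $4,314,335.63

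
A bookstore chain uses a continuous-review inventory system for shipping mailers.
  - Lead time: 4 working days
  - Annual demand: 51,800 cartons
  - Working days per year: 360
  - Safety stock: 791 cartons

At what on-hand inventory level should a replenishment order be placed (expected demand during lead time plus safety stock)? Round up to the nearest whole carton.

Daily demand d = 51,800 / 360 = 143.889 cartons/day
Demand during lead time = 143.889 × 4 = 575.56
Reorder point = 575.56 + 791 = 1,366.56 → round up

1,367 cartons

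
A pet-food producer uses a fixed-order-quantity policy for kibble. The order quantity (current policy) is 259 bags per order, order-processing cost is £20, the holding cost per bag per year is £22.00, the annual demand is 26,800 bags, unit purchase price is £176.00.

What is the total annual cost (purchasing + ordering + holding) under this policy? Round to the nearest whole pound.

Annual ordering cost = (D/Q)·S = (26,800/259) × 20 = £2,069.50
Annual holding cost  = (Q/2)·H = (259/2) × 22 = £2,849.00
Purchase cost = D·C = 26,800 × 176 = £4,716,800.00
Total = £2,069.50 + £2,849.00 + £4,716,800.00 = £4,721,718.50

£4,721,718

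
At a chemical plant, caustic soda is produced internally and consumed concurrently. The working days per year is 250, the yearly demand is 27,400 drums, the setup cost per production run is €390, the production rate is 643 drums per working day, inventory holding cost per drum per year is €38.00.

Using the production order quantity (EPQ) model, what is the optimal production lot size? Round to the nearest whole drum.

Daily demand d = 27,400/250 = 109.600; p = 643; 1 − d/p = 0.82955
EPQ = √(2DS / (H(1 − d/p)))
    = √(2 × 27,400 × 390 / (38 × 0.82955)) ≈ 823.40

823 drums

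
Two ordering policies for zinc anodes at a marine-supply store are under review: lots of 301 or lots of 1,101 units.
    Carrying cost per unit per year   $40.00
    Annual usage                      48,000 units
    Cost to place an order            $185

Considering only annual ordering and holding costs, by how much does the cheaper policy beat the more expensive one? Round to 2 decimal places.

For each Q, cost = (D/Q)·S + (Q/2)·H.
TC(301) = (48,000/301)×185 + (301/2)×40 = $35,521.66
TC(1,101) = (48,000/1,101)×185 + (1,101/2)×40 = $30,085.40
Cheaper: Q = 1,101.  Difference = $5,436.27

$5,436.27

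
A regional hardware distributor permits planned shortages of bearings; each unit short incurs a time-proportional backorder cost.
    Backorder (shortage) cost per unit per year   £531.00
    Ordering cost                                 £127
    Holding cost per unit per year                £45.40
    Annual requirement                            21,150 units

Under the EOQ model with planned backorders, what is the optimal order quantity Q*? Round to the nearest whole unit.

358 units

Q* = √(2DS/H) · √((H + b)/b)
   = √(2 × 21,150 × 127 / 45.4) · √((45.4 + 531) / 531)
   = 343.989 × 1.0419 ≈ 358.39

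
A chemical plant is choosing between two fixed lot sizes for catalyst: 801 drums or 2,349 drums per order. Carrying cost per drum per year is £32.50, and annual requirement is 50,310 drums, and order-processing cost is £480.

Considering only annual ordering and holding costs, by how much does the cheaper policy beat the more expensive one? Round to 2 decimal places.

Annual cost at Q: ordering D·S/Q plus holding Q·H/2.
TC(801) = (50,310/801)×480 + (801/2)×32.5 = £43,164.56
TC(2,349) = (50,310/2,349)×480 + (2,349/2)×32.5 = £48,451.71
Lots of 801 are cheaper by £5,287.15.

£5,287.15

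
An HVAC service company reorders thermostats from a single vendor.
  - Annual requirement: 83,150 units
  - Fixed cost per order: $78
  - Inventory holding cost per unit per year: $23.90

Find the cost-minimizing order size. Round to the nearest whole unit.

737 units

EOQ = √(2DS/H) = √(2 × 83,150 × 78 / 23.9)
    = √(542,736.40) ≈ 736.71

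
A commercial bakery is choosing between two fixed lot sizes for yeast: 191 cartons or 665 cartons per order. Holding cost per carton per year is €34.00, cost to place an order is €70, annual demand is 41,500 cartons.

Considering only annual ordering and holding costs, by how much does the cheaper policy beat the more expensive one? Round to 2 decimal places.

Annual cost at Q: ordering D·S/Q plus holding Q·H/2.
TC(191) = (41,500/191)×70 + (191/2)×34 = €18,456.42
TC(665) = (41,500/665)×70 + (665/2)×34 = €15,673.42
|ΔTC| = |€18,456.42 − €15,673.42| = €2,783.00

€2,783.00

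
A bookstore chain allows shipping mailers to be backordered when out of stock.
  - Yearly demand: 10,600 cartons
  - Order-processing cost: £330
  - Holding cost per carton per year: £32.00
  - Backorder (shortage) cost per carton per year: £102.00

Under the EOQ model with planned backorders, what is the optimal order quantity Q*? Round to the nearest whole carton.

Q* = √(2DS/H) · √((H + b)/b)
   = √(2 × 10,600 × 330 / 32) · √((32 + 102) / 102)
   = 467.574 × 1.1462 ≈ 535.92

536 cartons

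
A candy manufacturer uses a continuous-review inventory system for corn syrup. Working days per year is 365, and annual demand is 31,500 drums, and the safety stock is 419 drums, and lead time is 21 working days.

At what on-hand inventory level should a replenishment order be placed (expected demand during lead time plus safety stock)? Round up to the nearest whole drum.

Daily demand d = 31,500 / 365 = 86.301 drums/day
Demand during lead time = 86.301 × 21 = 1,812.33
Reorder point = 1,812.33 + 419 = 2,231.33 → round up

2,232 drums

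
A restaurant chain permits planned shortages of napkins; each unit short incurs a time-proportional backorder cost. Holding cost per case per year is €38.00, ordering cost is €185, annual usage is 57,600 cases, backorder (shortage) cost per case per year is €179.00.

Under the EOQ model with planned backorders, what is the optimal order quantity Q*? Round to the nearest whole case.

Q* = √(2DS/H) · √((H + b)/b)
   = √(2 × 57,600 × 185 / 38) · √((38 + 179) / 179)
   = 748.894 × 1.1010 ≈ 824.56

825 cases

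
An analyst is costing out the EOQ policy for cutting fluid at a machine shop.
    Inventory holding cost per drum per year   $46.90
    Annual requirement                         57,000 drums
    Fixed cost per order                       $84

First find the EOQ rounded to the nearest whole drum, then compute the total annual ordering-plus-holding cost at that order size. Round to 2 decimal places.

$21,192.32

2DS/H = 2·57,000·84/46.9 = 204,179.10
EOQ = √204,179.10 ≈ 451.86 → Q = 452 drums
Orders/yr = 57,000/452 = 126.106; ordering cost = 126.106 × $84 = $10,592.92
Average inventory = 452/2 = 226; holding cost = 226 × $46.9 = $10,599.40
Total = $10,592.92 + $10,599.40 = $21,192.32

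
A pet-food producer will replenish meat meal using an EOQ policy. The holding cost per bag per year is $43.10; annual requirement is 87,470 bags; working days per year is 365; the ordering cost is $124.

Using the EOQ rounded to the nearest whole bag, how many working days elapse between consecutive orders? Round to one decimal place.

2DS/H = 2·87,470·124/43.1 = 503,307.66
EOQ = √503,307.66 ≈ 709.44 → Q = 709 bags
T = Q/D × 365 days = 709/87,470 × 365 = 2.959 days

3.0 days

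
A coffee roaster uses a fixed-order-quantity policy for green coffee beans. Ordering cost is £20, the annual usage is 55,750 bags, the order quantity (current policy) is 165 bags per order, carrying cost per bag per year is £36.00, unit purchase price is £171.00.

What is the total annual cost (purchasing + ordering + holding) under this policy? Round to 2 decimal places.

Orders/yr = 55,750/165 = 337.879; ordering cost = 337.879 × £20 = £6,757.58
Average inventory = 165/2 = 82.5; holding cost = 82.5 × £36 = £2,970.00
Purchase cost = D·C = 55,750 × 171 = £9,533,250.00
Total = £6,757.58 + £2,970.00 + £9,533,250.00 = £9,542,977.58

£9,542,977.58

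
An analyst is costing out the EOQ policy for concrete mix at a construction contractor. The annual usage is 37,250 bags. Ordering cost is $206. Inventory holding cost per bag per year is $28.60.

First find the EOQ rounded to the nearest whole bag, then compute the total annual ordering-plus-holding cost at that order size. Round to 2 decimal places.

$20,950.52

Q* = √(2·D·S / H) = √(2·37,250·206 / 28.6) = √536,608.4 ≈ 732.54 → Q = 733 bags
Annual ordering cost = (D/Q)·S = (37,250/733) × 206 = $10,468.62
Annual holding cost  = (Q/2)·H = (733/2) × 28.6 = $10,481.90
Total = $10,468.62 + $10,481.90 = $20,950.52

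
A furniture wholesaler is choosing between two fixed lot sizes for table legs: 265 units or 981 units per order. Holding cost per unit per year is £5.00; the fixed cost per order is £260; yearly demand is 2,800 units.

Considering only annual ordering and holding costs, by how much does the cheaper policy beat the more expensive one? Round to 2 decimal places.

£215.07

For each Q, cost = (D/Q)·S + (Q/2)·H.
TC(265) = (2,800/265)×260 + (265/2)×5 = £3,409.67
TC(981) = (2,800/981)×260 + (981/2)×5 = £3,194.60
Lots of 981 are cheaper by £215.07.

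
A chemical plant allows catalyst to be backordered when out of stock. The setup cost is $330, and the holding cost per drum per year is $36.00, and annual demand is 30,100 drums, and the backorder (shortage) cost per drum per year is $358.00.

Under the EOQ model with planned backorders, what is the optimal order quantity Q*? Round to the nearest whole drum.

Q* = √(2DS/H) · √((H + b)/b)
   = √(2 × 30,100 × 330 / 36) · √((36 + 358) / 358)
   = 742.855 × 1.0491 ≈ 779.31

779 drums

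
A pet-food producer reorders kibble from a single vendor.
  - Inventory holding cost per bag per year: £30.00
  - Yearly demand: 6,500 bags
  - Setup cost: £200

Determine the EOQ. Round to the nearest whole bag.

Q* = √(2·D·S / H) = √(2·6,500·200 / 30) = √86,666.7 ≈ 294.39

294 bags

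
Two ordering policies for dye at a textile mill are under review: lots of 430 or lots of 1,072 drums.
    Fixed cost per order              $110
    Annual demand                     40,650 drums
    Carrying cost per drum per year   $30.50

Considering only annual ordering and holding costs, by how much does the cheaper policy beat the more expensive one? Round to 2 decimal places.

TC(Q) = (D/Q)S + (Q/2)H
TC(430) = (40,650/430)×110 + (430/2)×30.5 = $16,956.34
TC(1,072) = (40,650/1,072)×110 + (1,072/2)×30.5 = $20,519.18
|ΔTC| = |$16,956.34 − $20,519.18| = $3,562.84

$3,562.84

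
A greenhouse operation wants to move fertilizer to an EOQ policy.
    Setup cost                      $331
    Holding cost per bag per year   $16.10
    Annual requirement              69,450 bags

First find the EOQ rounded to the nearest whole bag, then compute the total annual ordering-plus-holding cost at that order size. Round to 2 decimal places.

Q* = √(2·D·S / H) = √(2·69,450·331 / 16.1) = √2,855,646.0 ≈ 1,689.87 → Q = 1,690 bags
Annual ordering cost = (D/Q)·S = (69,450/1,690) × 331 = $13,602.34
Annual holding cost  = (Q/2)·H = (1,690/2) × 16.1 = $13,604.50
Total = $13,602.34 + $13,604.50 = $27,206.84

$27,206.84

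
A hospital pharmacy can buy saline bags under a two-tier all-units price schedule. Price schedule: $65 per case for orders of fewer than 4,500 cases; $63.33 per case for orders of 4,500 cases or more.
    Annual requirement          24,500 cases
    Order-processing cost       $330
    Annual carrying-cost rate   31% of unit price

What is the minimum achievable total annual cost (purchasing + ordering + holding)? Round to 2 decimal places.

$1,597,554.34

H₁ = 31%×$65 = $20.1500;  H₂ = 31%×$63.33 = $19.6323
EOQ₁ = √(2×24,500×330/20.1500) = 895.81  (< 4,500, feasible at tier 1)
EOQ₂ = √(2×24,500×330/19.6323) = 907.55  (< 4,500 → use Q = 4,500 at tier-2 price)
TC(tier 1 (EOQ₁), Q≈895.8) = $1,610,550.64
TC(tier 2, Q≈4,500.0) = $1,597,554.34
Minimum at tier 2: $1,597,554.34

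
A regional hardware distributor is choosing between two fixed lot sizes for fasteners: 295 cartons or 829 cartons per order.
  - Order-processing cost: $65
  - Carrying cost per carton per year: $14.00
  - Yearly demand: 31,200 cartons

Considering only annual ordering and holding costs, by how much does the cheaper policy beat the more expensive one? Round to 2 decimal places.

$690.26

For each Q, cost = (D/Q)·S + (Q/2)·H.
TC(295) = (31,200/295)×65 + (295/2)×14 = $8,939.58
TC(829) = (31,200/829)×65 + (829/2)×14 = $8,249.32
|ΔTC| = |$8,939.58 − $8,249.32| = $690.26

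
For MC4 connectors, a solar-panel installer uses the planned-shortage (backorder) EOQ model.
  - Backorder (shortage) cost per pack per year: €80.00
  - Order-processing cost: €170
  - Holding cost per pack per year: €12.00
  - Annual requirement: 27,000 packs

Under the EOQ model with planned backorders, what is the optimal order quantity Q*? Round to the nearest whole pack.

Basic EOQ = √(2·27,000·170/12) = 874.643
Backorder adjustment √((H+b)/b) = √((12+80)/80) = 1.0724
Q* = 874.643 × 1.0724 ≈ 937.95

938 packs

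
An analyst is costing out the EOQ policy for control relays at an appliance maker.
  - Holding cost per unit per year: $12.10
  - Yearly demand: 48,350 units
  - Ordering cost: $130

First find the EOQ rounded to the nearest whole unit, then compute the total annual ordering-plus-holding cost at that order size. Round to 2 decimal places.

Q* = √(2·D·S / H) = √(2·48,350·130 / 12.1) = √1,038,925.6 ≈ 1,019.28 → Q = 1,019 units
Orders/yr = 48,350/1,019 = 47.448; ordering cost = 47.448 × $130 = $6,168.30
Average inventory = 1,019/2 = 509.5; holding cost = 509.5 × $12.1 = $6,164.95
Total = $6,168.30 + $6,164.95 = $12,333.25

$12,333.25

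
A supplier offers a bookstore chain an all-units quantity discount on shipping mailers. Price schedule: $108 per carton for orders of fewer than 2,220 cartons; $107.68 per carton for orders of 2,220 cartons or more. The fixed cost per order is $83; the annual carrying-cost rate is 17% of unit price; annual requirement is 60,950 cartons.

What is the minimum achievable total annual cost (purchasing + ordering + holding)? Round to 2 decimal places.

$6,585,693.98

H₁ = 17%×$108 = $18.3600;  H₂ = 17%×$107.68 = $18.3056
EOQ₁ = √(2×60,950×83/18.3600) = 742.34  (< 2,220, feasible at tier 1)
EOQ₂ = √(2×60,950×83/18.3056) = 743.45  (< 2,220 → use Q = 2,220 at tier-2 price)
TC(tier 1 (EOQ₁), Q≈742.3) = $6,596,229.42
TC(tier 2, Q≈2,220.0) = $6,585,693.98
Minimum at tier 2: $6,585,693.98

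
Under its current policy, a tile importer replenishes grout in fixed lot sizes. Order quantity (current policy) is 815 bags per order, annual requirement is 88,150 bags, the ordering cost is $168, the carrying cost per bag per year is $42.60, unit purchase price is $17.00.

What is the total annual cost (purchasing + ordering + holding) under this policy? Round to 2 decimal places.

Ordering: D/Q × S = 88,150/815 × $168 = $18,170.80
Holding:  Q/2 × H = 815/2 × $42.6 = $17,359.50
Purchase cost = D·C = 88,150 × 17 = $1,498,550.00
Total = $18,170.80 + $17,359.50 + $1,498,550.00 = $1,534,080.30

$1,534,080.30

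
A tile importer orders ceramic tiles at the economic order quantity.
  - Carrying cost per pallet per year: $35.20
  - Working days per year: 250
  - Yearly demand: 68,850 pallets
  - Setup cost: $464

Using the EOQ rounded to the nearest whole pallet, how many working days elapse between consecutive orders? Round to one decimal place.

4.9 days

Optimal lot size Q* = (2 × 68,850 × $464 / $35.2)^½ ≈ 1,347.27 → Q = 1,347 pallets
T = Q/D × 250 days = 1,347/68,850 × 250 = 4.891 days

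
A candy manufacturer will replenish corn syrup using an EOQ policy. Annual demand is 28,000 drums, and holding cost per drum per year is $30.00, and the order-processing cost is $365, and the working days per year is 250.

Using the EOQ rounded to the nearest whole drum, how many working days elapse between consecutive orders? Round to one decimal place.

7.4 days

EOQ = √(2DS/H) = √(2 × 28,000 × 365 / 30)
    = √(681,333.33) ≈ 825.43 → Q = 825 drums
Cycle time = (working days × Q)/D = (250 × 825) / 28,000 = 7.366 days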